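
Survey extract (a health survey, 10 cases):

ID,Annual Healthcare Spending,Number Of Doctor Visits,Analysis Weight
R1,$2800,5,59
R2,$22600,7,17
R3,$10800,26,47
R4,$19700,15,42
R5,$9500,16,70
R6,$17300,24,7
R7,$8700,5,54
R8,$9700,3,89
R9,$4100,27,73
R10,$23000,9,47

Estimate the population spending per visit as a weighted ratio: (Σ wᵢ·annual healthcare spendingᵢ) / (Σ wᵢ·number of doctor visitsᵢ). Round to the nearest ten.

830

Σ wᵢ·y = 2800×59 + 22600×17 + 10800×47 + 19700×42 + 9500×70 + 17300×7 + 8700×54 + 9700×89 + 4100×73 + 23000×47
  = 165200 + 384200 + 507600 + 827400 + 665000 + 121100 + 469800 + 863300 + 299300 + 1081000 = 5383900
Σ wᵢ·x = 5×59 + 7×17 + 26×47 + 15×42 + 16×70 + 24×7 + 5×54 + 3×89 + 27×73 + 9×47
  = 6485
Ratio = 5383900 / 6485 = 830.20817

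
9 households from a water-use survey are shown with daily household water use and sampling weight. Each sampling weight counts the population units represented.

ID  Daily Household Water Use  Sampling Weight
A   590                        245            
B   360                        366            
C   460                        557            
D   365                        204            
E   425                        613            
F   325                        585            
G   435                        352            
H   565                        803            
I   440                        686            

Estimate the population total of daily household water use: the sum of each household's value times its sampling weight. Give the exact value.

Weighted total = 590×245 + 360×366 + 460×557 + 365×204 + 425×613 + 325×585 + 435×352 + 565×803 + 440×686
  = 144550 + 131760 + 256220 + 74460 + 260525 + 190125 + 153120 + 453695 + 301840 = 1966295

1966295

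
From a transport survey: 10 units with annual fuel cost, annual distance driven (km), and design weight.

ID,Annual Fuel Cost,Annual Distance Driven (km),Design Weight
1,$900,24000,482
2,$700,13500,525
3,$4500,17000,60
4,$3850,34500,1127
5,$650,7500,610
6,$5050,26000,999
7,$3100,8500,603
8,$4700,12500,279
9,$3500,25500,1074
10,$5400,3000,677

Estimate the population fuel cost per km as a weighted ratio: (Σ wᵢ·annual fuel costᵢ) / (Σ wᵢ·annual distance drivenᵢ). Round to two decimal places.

0.17

Σ wᵢ·y = 21447100
Σ wᵢ·x = 24000×482 + 13500×525 + 17000×60 + 34500×1127 + 7500×610 + 26000×999 + 8500×603 + 12500×279 + 25500×1074 + 3000×677
  = 11568000 + 7087500 + 1020000 + 38881500 + 4575000 + 25974000 + 5125500 + 3487500 + 27387000 + 2031000 = 127137000
Ratio = 21447100 / 127137000 = 0.16869283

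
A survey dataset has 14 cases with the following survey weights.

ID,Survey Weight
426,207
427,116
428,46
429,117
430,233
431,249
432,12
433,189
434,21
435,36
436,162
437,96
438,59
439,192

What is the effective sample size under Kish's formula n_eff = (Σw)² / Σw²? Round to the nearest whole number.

Σ wᵢ = 1735
Σ wᵢ² = 301807
n_eff = 1735² / 301807 = 3010225 / 301807 = 9.9740066

10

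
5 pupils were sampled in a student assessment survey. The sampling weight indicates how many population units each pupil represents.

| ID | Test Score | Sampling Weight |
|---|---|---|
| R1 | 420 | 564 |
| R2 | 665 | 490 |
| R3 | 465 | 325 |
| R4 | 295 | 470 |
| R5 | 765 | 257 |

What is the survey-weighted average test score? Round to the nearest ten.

Weighted sum = 420×564 + 665×490 + 465×325 + 295×470 + 765×257
  = 236880 + 325850 + 151125 + 138650 + 196605 = 1049110
Sum of weights = 564 + 490 + 325 + 470 + 257 = 2106
Weighted mean = 1049110 / 2106 = 498.1529

500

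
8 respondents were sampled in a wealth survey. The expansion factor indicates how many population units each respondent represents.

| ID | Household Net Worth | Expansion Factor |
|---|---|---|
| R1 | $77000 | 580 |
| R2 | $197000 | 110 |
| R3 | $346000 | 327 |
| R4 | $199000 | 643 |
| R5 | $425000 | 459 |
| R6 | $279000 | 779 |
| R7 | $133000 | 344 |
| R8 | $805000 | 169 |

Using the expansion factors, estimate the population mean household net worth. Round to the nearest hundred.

Weighted sum = 77000×580 + 197000×110 + 346000×327 + 199000×643 + 425000×459 + 279000×779 + 133000×344 + 805000×169
  = 44660000 + 21670000 + 113142000 + 127957000 + 195075000 + 217341000 + 45752000 + 136045000 = 901642000
Sum of weights = 580 + 110 + 327 + 643 + 459 + 779 + 344 + 169 = 3411
Weighted mean = 901642000 / 3411 = 264333.63

264300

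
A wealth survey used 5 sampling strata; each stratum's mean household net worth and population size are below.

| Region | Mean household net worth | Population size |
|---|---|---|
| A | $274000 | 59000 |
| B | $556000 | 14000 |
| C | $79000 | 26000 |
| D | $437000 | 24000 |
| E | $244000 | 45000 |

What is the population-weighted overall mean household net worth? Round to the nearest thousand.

Σ Nₕ·x̄ₕ = 47472000000
Σ Nₕ = 59000 + 14000 + 26000 + 24000 + 45000 = 168000
Overall mean = 47472000000 / 168000 = 282571.43

283000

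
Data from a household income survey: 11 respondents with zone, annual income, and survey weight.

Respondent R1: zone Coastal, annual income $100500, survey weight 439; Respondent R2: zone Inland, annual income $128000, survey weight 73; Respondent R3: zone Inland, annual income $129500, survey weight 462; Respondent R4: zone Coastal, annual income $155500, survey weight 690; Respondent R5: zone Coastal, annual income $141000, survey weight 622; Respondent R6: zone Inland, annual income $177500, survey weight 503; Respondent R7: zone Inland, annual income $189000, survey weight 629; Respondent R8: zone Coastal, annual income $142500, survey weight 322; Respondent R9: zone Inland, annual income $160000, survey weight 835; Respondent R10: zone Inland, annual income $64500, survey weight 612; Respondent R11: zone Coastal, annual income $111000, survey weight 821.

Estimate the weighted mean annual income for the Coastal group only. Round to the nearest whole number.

Coastal rows: R1, R4, R5, R8, R11
Weighted sum = 100500×439 + 155500×690 + 141000×622 + 142500×322 + 111000×821
  = 44119500 + 107295000 + 87702000 + 45885000 + 91131000 = 376132500
Sum of weights = 439 + 690 + 622 + 322 + 821 = 2894
Weighted mean = 376132500 / 2894 = 129969.77

129970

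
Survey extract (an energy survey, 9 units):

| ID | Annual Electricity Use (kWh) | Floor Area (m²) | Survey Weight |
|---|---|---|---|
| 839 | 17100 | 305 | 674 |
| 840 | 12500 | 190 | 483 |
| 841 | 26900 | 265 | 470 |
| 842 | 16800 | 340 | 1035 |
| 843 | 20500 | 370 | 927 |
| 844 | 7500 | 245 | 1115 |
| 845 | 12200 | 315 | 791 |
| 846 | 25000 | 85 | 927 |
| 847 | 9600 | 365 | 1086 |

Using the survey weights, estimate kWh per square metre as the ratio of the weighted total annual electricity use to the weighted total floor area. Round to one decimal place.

Σ wᵢ·y = 17100×674 + 12500×483 + 26900×470 + 16800×1035 + 20500×927 + 7500×1115 + 12200×791 + 25000×927 + 9600×1086
  = 11525400 + 6037500 + 12643000 + 17388000 + 19003500 + 8362500 + 9650200 + 23175000 + 10425600 = 118210700
Σ wᵢ·x = 305×674 + 190×483 + 265×470 + 340×1035 + 370×927 + 245×1115 + 315×791 + 85×927 + 365×1086
  = 2114305
Ratio = 118210700 / 2114305 = 55.909956

55.9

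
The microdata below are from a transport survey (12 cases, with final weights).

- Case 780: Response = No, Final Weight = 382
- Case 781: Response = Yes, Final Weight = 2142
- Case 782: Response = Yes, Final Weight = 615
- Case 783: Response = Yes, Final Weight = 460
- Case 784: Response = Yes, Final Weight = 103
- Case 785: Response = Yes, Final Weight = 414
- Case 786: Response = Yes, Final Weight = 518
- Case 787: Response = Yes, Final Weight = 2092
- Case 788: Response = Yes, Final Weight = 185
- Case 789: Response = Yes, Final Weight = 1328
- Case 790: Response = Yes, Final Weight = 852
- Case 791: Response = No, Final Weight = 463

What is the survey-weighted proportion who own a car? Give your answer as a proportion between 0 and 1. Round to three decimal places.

0.912

Sum of weights for 'Yes' = 2142 + 615 + 460 + 103 + 414 + 518 + 2092 + 185 + 1328 + 852 = 8709
Total weight = 9554
Weighted proportion = 8709 / 9554 = 0.91155537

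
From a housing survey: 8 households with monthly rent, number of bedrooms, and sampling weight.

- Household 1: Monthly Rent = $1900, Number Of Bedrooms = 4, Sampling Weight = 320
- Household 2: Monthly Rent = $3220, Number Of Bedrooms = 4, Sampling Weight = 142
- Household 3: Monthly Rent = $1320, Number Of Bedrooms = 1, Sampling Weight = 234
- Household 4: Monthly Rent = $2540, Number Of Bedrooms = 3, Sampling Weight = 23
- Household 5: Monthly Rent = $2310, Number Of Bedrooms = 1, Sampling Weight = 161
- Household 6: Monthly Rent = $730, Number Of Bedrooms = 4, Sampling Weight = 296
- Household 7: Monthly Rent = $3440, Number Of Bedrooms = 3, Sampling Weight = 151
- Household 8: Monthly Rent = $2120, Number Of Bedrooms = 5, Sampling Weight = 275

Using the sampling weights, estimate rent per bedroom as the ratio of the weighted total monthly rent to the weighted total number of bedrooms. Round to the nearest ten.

Σ wᵢ·y = 1900×320 + 3220×142 + 1320×234 + 2540×23 + 2310×161 + 730×296 + 3440×151 + 2120×275
  = 608000 + 457240 + 308880 + 58420 + 371910 + 216080 + 519440 + 583000 = 3122970
Σ wᵢ·x = 4×320 + 4×142 + 1×234 + 3×23 + 1×161 + 4×296 + 3×151 + 5×275
  = 1280 + 568 + 234 + 69 + 161 + 1184 + 453 + 1375 = 5324
Ratio = 3122970 / 5324 = 586.5834

590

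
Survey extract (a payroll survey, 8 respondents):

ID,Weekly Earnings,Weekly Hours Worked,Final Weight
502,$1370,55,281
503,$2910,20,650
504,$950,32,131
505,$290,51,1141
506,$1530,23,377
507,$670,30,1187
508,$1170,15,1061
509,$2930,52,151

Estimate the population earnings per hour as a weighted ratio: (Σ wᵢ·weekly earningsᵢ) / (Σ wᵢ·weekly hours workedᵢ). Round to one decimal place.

Σ wᵢ·y = 1370×281 + 2910×650 + 950×131 + 290×1141 + 1530×377 + 670×1187 + 1170×1061 + 2930×151
  = 5787710
Σ wᵢ·x = 55×281 + 20×650 + 32×131 + 51×1141 + 23×377 + 30×1187 + 15×1061 + 52×151
  = 158886
Ratio = 5787710 / 158886 = 36.426809

36.4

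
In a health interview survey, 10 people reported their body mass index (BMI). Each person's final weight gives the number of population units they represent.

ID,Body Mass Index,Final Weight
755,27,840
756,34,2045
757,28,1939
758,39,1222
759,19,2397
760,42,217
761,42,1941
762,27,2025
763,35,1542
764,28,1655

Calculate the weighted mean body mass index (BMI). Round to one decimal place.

Weighted sum = 27×840 + 34×2045 + 28×1939 + 39×1222 + 19×2397 + 42×217 + 42×1941 + 27×2025 + 35×1542 + 28×1655
  = 22680 + 69530 + 54292 + 47658 + 45543 + 9114 + 81522 + 54675 + 53970 + 46340 = 485324
Sum of weights = 840 + 2045 + 1939 + 1222 + 2397 + 217 + 1941 + 2025 + 1542 + 1655 = 15823
Weighted mean = 485324 / 15823 = 30.67206

30.7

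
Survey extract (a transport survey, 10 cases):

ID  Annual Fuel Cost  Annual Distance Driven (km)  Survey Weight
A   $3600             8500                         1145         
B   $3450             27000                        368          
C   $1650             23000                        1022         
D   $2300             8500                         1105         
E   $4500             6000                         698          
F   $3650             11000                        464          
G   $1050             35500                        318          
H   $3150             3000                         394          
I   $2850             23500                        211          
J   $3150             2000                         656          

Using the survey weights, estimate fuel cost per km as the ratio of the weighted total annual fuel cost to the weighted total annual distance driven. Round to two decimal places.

Σ wᵢ·y = 3600×1145 + 3450×368 + 1650×1022 + 2300×1105 + 4500×698 + 3650×464 + 1050×318 + 3150×394 + 2850×211 + 3150×656
  = 4122000 + 1269600 + 1686300 + 2541500 + 3141000 + 1693600 + 333900 + 1241100 + 601350 + 2066400 = 18696750
Σ wᵢ·x = 8500×1145 + 27000×368 + 23000×1022 + 8500×1105 + 6000×698 + 11000×464 + 35500×318 + 3000×394 + 23500×211 + 2000×656
  = 80600500
Ratio = 18696750 / 80600500 = 0.23196816

0.23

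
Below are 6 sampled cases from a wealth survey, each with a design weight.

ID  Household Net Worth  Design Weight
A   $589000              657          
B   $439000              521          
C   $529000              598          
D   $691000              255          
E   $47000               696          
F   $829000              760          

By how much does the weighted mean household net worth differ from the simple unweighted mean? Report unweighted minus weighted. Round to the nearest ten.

Unweighted sum = 589000 + 439000 + 529000 + 691000 + 47000 + 829000 = 3124000
Unweighted mean = 3124000 / 6 = 520666.67
Weighted sum = 589000×657 + 439000×521 + 529000×598 + 691000×255 + 47000×696 + 829000×760
  = 386973000 + 228719000 + 316342000 + 176205000 + 32712000 + 630040000 = 1770991000
Sum of weights = 3487
Weighted mean = 1770991000 / 3487 = 507883.85
Difference (unweighted minus weighted) = 12782.812

12780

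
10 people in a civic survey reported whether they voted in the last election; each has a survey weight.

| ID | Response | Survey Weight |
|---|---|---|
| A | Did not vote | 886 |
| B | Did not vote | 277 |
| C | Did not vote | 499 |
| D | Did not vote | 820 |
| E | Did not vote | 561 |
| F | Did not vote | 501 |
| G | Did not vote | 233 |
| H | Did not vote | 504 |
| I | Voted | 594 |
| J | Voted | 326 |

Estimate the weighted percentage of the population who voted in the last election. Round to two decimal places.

Sum of weights for 'Voted' = 594 + 326 = 920
Total weight = 886 + 277 + 499 + 820 + 561 + 501 + 233 + 504 + 594 + 326 = 5201
Weighted proportion = 920 / 5201 = 0.17688906 → 17.688906%

17.69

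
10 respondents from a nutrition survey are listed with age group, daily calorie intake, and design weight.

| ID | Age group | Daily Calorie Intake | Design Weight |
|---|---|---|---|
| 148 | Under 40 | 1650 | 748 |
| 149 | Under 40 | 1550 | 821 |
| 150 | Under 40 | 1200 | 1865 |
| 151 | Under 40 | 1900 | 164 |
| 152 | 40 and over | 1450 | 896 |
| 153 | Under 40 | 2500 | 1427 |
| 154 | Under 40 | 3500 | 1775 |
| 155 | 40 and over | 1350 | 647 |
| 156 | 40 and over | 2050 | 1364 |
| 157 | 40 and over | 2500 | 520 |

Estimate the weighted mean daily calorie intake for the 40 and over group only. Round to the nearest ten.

40 and over rows: 152, 155, 156, 157
Weighted sum = 1450×896 + 1350×647 + 2050×1364 + 2500×520
  = 1299200 + 873450 + 2796200 + 1300000 = 6268850
Sum of weights = 3427
Weighted mean = 6268850 / 3427 = 1829.253

1830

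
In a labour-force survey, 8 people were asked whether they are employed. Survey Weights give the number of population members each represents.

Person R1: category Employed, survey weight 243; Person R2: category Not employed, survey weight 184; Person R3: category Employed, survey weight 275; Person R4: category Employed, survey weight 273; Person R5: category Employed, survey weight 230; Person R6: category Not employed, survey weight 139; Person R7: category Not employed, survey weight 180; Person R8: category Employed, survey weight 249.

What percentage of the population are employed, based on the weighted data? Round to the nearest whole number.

Sum of weights for 'Employed' = 243 + 275 + 273 + 230 + 249 = 1270
Total weight = 243 + 184 + 275 + 273 + 230 + 139 + 180 + 249 = 1773
Weighted proportion = 1270 / 1773 = 0.71630006 → 71.630006%

72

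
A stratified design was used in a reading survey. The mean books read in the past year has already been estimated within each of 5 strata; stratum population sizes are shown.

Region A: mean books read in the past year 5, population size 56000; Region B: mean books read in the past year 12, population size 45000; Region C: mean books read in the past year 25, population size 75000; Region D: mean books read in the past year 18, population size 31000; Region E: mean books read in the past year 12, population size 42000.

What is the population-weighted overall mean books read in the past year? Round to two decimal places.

15.09

Σ Nₕ·x̄ₕ = 5×56000 + 12×45000 + 25×75000 + 18×31000 + 12×42000
  = 3757000
Σ Nₕ = 56000 + 45000 + 75000 + 31000 + 42000 = 249000
Overall mean = 3757000 / 249000 = 15.088353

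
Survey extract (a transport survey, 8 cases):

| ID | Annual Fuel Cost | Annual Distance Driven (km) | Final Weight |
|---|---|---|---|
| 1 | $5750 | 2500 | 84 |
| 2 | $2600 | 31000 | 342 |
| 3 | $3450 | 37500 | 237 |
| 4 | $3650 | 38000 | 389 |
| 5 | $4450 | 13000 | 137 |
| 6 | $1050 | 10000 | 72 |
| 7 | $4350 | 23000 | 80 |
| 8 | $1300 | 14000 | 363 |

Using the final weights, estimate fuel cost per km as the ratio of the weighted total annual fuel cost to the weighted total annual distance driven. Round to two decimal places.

Σ wᵢ·y = 5750×84 + 2600×342 + 3450×237 + 3650×389 + 4450×137 + 1050×72 + 4350×80 + 1300×363
  = 5114850
Σ wᵢ·x = 43904500
Ratio = 5114850 / 43904500 = 0.11649945

0.12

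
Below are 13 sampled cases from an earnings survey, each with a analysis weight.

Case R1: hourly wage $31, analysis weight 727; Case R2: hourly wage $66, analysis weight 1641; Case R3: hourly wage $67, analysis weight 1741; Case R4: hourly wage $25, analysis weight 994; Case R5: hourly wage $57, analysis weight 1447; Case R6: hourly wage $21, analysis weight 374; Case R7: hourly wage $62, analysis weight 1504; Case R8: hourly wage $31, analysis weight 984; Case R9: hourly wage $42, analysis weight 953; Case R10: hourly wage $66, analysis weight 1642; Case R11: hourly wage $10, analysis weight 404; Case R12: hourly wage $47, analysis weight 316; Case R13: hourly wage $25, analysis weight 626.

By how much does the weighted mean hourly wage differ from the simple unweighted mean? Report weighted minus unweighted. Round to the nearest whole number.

Unweighted sum = 550
Unweighted mean = 550 / 13 = 42.307692
Weighted sum = 669365
Sum of weights = 13353
Weighted mean = 669365 / 13353 = 50.128436
Difference (weighted minus unweighted) = 7.8207432

8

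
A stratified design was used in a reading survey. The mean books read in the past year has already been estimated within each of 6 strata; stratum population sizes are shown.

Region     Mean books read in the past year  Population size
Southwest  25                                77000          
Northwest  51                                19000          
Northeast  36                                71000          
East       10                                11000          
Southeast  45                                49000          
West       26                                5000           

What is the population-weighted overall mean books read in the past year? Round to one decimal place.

34.0

Σ Nₕ·x̄ₕ = 25×77000 + 51×19000 + 36×71000 + 10×11000 + 45×49000 + 26×5000
  = 7895000
Σ Nₕ = 77000 + 19000 + 71000 + 11000 + 49000 + 5000 = 232000
Overall mean = 7895000 / 232000 = 34.030172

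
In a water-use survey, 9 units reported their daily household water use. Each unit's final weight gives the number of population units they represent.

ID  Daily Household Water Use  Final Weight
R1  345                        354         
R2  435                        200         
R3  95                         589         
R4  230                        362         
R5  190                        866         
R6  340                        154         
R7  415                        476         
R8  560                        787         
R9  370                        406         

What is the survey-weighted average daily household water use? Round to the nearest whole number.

Weighted sum = 345×354 + 435×200 + 95×589 + 230×362 + 190×866 + 340×154 + 415×476 + 560×787 + 370×406
  = 122130 + 87000 + 55955 + 83260 + 164540 + 52360 + 197540 + 440720 + 150220 = 1353725
Sum of weights = 354 + 200 + 589 + 362 + 866 + 154 + 476 + 787 + 406 = 4194
Weighted mean = 1353725 / 4194 = 322.77659

323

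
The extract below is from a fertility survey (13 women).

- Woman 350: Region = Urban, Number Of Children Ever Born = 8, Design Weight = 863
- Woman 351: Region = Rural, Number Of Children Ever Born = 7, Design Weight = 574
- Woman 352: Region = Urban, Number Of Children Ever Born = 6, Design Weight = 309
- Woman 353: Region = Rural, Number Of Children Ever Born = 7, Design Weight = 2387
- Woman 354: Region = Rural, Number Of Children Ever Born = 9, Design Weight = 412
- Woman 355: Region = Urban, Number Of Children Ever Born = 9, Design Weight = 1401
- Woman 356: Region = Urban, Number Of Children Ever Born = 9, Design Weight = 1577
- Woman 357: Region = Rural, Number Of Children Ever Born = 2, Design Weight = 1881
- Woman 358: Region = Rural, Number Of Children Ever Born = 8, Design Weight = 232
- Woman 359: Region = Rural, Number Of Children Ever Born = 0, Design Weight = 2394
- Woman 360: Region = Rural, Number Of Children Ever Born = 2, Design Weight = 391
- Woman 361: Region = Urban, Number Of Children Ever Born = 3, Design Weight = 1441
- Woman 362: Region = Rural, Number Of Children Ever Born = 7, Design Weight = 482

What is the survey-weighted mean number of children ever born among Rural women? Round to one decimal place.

3.9

Rural rows: 351, 353, 354, 357, 358, 359, 360, 362
Weighted sum = 34209
Sum of weights = 574 + 2387 + 412 + 1881 + 232 + 2394 + 391 + 482 = 8753
Weighted mean = 34209 / 8753 = 3.90826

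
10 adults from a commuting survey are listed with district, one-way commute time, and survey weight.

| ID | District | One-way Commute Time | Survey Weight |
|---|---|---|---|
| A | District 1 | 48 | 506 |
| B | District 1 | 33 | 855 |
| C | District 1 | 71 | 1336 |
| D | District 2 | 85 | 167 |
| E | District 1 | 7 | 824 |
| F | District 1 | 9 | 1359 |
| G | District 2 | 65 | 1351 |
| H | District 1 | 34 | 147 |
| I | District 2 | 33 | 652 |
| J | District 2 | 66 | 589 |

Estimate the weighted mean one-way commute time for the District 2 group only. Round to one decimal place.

58.9

District 2 rows: D, G, I, J
Weighted sum = 162400
Sum of weights = 167 + 1351 + 652 + 589 = 2759
Weighted mean = 162400 / 2759 = 58.861906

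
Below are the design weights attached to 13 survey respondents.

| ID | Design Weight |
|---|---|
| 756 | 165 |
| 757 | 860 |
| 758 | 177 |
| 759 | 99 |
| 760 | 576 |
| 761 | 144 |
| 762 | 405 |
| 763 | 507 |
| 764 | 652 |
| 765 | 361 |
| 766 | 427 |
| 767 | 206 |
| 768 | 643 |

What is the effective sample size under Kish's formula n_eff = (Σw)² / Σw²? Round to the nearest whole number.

Σ wᵢ = 5222
Σ wᵢ² = 2775180
n_eff = 5222² / 2775180 = 27269284 / 2775180 = 9.8261316

10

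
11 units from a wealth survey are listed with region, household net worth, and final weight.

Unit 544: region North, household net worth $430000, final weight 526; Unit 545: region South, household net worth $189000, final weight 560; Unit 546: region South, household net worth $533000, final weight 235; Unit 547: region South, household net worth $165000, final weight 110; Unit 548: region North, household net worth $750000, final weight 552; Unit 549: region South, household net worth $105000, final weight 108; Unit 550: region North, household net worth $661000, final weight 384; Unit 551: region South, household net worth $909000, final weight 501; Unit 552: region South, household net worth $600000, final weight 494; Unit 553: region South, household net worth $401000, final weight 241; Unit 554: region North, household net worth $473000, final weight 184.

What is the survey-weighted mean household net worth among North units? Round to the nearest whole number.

596012

North rows: 544, 548, 550, 554
Weighted sum = 430000×526 + 750000×552 + 661000×384 + 473000×184
  = 981036000
Sum of weights = 526 + 552 + 384 + 184 = 1646
Weighted mean = 981036000 / 1646 = 596012.15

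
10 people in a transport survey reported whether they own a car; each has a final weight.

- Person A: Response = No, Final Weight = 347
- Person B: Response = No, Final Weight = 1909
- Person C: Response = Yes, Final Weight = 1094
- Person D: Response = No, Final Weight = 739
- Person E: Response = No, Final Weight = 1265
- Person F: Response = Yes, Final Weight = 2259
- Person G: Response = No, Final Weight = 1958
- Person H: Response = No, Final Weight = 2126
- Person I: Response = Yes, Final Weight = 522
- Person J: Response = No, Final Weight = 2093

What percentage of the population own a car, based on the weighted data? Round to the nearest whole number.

27

Sum of weights for 'Yes' = 1094 + 2259 + 522 = 3875
Total weight = 347 + 1909 + 1094 + 739 + 1265 + 2259 + 1958 + 2126 + 522 + 2093 = 14312
Weighted proportion = 3875 / 14312 = 0.27075182 → 27.075182%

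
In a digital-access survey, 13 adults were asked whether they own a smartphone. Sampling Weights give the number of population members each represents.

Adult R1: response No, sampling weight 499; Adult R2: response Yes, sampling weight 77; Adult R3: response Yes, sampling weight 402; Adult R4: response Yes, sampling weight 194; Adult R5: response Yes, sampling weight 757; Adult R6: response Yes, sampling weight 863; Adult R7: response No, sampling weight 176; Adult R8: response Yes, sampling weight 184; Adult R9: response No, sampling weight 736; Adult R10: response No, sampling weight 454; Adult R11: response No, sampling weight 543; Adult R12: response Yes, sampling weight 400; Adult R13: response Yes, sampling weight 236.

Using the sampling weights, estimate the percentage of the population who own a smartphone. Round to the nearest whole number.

56

Sum of weights for 'Yes' = 77 + 402 + 194 + 757 + 863 + 184 + 400 + 236 = 3113
Total weight = 5521
Weighted proportion = 3113 / 5521 = 0.56384713 → 56.384713%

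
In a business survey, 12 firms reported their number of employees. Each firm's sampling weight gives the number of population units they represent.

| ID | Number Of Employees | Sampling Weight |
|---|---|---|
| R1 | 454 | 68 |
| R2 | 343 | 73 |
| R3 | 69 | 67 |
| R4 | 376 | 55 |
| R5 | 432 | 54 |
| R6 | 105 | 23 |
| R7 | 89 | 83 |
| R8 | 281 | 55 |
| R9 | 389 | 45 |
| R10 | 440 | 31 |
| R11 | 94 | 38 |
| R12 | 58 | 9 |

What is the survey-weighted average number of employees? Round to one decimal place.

274.6

Weighted sum = 454×68 + 343×73 + 69×67 + 376×55 + 432×54 + 105×23 + 89×83 + 281×55 + 389×45 + 440×31 + 94×38 + 58×9
  = 30872 + 25039 + 4623 + 20680 + 23328 + 2415 + 7387 + 15455 + 17505 + 13640 + 3572 + 522 = 165038
Sum of weights = 601
Weighted mean = 165038 / 601 = 274.60566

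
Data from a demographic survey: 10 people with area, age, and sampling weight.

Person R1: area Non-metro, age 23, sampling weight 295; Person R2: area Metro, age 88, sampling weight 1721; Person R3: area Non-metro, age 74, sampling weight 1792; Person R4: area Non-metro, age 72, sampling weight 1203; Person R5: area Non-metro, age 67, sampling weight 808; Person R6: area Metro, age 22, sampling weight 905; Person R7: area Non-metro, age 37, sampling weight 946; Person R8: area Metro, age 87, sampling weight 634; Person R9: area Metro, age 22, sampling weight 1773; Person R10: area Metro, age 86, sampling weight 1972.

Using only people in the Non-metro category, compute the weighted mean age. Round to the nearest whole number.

Non-metro rows: R1, R3, R4, R5, R7
Weighted sum = 23×295 + 74×1792 + 72×1203 + 67×808 + 37×946
  = 6785 + 132608 + 86616 + 54136 + 35002 = 315147
Sum of weights = 295 + 1792 + 1203 + 808 + 946 = 5044
Weighted mean = 315147 / 5044 = 62.47958

62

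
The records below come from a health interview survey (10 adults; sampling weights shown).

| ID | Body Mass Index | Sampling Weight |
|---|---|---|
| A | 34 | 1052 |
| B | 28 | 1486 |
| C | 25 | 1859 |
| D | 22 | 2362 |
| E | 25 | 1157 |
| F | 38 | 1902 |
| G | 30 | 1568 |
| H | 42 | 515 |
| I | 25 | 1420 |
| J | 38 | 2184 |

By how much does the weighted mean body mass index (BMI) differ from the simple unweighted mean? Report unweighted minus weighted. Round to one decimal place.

0.8

Unweighted sum = 307
Unweighted mean = 307 / 10 = 30.7
Weighted sum = 34×1052 + 28×1486 + 25×1859 + 22×2362 + 25×1157 + 38×1902 + 30×1568 + 42×515 + 25×1420 + 38×2184
  = 35768 + 41608 + 46475 + 51964 + 28925 + 72276 + 47040 + 21630 + 35500 + 82992 = 464178
Sum of weights = 1052 + 1486 + 1859 + 2362 + 1157 + 1902 + 1568 + 515 + 1420 + 2184 = 15505
Weighted mean = 464178 / 15505 = 29.937311
Difference (unweighted minus weighted) = 0.76268946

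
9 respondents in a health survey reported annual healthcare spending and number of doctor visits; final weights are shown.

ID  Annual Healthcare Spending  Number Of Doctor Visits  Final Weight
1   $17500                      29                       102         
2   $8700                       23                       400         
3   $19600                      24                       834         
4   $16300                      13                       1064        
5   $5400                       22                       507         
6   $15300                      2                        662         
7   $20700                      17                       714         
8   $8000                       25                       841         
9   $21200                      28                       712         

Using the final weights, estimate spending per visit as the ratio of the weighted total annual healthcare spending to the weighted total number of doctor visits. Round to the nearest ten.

Σ wᵢ·y = 17500×102 + 8700×400 + 19600×834 + 16300×1064 + 5400×507 + 15300×662 + 20700×714 + 8000×841 + 21200×712
  = 1785000 + 3480000 + 16346400 + 17343200 + 2737800 + 10128600 + 14779800 + 6728000 + 15094400 = 88423200
Σ wᵢ·x = 29×102 + 23×400 + 24×834 + 13×1064 + 22×507 + 2×662 + 17×714 + 25×841 + 28×712
  = 111583
Ratio = 88423200 / 111583 = 792.44329

790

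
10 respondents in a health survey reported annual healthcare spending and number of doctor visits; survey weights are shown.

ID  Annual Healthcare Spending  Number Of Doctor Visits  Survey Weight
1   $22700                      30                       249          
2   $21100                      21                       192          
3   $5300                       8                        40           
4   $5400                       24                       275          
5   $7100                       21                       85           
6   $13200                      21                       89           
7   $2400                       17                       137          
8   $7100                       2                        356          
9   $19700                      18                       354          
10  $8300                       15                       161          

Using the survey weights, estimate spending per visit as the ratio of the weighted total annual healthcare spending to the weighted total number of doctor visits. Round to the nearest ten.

720

Σ wᵢ·y = 22700×249 + 21100×192 + 5300×40 + 5400×275 + 7100×85 + 13200×89 + 2400×137 + 7100×356 + 19700×354 + 8300×161
  = 5652300 + 4051200 + 212000 + 1485000 + 603500 + 1174800 + 328800 + 2527600 + 6973800 + 1336300 = 24345300
Σ wᵢ·x = 30×249 + 21×192 + 8×40 + 24×275 + 21×85 + 21×89 + 17×137 + 2×356 + 18×354 + 15×161
  = 33904
Ratio = 24345300 / 33904 = 718.06571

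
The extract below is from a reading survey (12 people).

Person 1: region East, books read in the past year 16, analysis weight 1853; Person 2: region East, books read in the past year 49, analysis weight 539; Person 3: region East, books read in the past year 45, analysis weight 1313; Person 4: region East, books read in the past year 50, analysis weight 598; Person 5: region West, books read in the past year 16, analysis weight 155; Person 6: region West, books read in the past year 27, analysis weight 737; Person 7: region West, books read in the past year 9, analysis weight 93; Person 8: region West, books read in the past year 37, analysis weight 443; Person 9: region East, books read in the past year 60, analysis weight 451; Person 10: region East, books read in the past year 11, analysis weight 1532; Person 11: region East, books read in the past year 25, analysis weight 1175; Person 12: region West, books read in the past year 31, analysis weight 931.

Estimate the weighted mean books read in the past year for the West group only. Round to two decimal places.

29.02

West rows: 5, 6, 7, 8, 12
Weighted sum = 16×155 + 27×737 + 9×93 + 37×443 + 31×931
  = 2480 + 19899 + 837 + 16391 + 28861 = 68468
Sum of weights = 155 + 737 + 93 + 443 + 931 = 2359
Weighted mean = 68468 / 2359 = 29.024163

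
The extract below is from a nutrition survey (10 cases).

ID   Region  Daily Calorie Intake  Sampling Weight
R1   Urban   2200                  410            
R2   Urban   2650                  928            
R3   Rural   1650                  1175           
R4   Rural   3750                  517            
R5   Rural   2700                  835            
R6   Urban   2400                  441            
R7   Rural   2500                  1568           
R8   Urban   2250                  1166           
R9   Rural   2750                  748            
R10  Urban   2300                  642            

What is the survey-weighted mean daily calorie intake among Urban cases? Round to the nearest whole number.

2375

Urban rows: R1, R2, R6, R8, R10
Weighted sum = 8519700
Sum of weights = 410 + 928 + 441 + 1166 + 642 = 3587
Weighted mean = 8519700 / 3587 = 2375.1603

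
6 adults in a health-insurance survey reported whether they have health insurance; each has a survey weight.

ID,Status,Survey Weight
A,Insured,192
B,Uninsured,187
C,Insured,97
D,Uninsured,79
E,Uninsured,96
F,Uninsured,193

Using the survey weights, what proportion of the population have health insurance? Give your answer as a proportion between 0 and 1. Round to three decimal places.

0.342

Sum of weights for 'Insured' = 192 + 97 = 289
Total weight = 192 + 187 + 97 + 79 + 96 + 193 = 844
Weighted proportion = 289 / 844 = 0.34241706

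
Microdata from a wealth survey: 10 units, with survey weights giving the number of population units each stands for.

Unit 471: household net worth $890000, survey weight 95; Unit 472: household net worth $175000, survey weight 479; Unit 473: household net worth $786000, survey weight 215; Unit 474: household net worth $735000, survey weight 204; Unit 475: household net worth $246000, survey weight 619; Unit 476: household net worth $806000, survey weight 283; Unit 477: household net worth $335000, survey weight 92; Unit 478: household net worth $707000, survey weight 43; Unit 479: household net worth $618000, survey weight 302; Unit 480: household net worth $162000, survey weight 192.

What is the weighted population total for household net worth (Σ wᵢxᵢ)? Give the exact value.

Weighted total = 890000×95 + 175000×479 + 786000×215 + 735000×204 + 246000×619 + 806000×283 + 335000×92 + 707000×43 + 618000×302 + 162000×192
  = 1146638000

1146638000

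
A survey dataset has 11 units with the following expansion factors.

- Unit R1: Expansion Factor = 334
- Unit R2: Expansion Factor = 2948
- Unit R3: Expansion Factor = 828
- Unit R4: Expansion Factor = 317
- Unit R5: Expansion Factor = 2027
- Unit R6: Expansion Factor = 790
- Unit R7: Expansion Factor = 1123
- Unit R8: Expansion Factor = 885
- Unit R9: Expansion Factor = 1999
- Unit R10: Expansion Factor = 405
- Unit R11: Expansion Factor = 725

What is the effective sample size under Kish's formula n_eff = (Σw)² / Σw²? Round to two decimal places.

Σ wᵢ = 334 + 2948 + 828 + 317 + 2027 + 790 + 1123 + 885 + 1999 + 405 + 725 = 12381
Σ wᵢ² = 21051167
n_eff = 12381² / 21051167 = 153289161 / 21051167 = 7.2817417

7.28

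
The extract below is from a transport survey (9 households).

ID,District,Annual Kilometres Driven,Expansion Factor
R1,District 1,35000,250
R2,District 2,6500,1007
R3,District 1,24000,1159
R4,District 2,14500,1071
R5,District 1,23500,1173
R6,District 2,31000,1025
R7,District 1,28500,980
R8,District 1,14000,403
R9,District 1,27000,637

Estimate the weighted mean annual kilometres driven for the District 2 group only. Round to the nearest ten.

District 2 rows: R2, R4, R6
Weighted sum = 6500×1007 + 14500×1071 + 31000×1025
  = 53850000
Sum of weights = 1007 + 1071 + 1025 = 3103
Weighted mean = 53850000 / 3103 = 17354.173

17350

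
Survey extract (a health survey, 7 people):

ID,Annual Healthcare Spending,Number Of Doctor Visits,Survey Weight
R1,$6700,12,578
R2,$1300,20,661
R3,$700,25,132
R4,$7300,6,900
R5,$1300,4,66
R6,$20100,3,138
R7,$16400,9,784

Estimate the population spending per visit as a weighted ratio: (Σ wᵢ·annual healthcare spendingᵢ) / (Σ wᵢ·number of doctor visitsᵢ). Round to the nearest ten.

740

Σ wᵢ·y = 6700×578 + 1300×661 + 700×132 + 7300×900 + 1300×66 + 20100×138 + 16400×784
  = 3872600 + 859300 + 92400 + 6570000 + 85800 + 2773800 + 12857600 = 27111500
Σ wᵢ·x = 12×578 + 20×661 + 25×132 + 6×900 + 4×66 + 3×138 + 9×784
  = 36590
Ratio = 27111500 / 36590 = 740.95381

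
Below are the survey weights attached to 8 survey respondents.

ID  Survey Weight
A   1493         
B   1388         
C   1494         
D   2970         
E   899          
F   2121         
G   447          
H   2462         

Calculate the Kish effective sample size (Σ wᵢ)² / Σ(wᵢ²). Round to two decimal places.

Σ wᵢ = 1493 + 1388 + 1494 + 2970 + 899 + 2121 + 447 + 2462 = 13274
Σ wᵢ² = 2229049 + 1926544 + 2232036 + 8820900 + 808201 + 4498641 + 199809 + 6061444 = 26776624
n_eff = 13274² / 26776624 = 176199076 / 26776624 = 6.580332

6.58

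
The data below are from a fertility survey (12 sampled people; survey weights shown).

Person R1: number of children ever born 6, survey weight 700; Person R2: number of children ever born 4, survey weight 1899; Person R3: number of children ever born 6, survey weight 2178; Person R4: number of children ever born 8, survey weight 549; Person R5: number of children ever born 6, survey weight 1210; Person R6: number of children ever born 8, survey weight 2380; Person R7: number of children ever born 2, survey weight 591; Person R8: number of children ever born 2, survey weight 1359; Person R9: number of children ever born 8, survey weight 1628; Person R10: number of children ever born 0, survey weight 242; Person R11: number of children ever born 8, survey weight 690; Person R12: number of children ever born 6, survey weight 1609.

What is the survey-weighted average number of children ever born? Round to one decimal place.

Weighted sum = 6×700 + 4×1899 + 6×2178 + 8×549 + 6×1210 + 8×2380 + 2×591 + 2×1359 + 8×1628 + 0×242 + 8×690 + 6×1609
  = 4200 + 7596 + 13068 + 4392 + 7260 + 19040 + 1182 + 2718 + 13024 + 0 + 5520 + 9654 = 87654
Sum of weights = 700 + 1899 + 2178 + 549 + 1210 + 2380 + 591 + 1359 + 1628 + 242 + 690 + 1609 = 15035
Weighted mean = 87654 / 15035 = 5.8299967

5.8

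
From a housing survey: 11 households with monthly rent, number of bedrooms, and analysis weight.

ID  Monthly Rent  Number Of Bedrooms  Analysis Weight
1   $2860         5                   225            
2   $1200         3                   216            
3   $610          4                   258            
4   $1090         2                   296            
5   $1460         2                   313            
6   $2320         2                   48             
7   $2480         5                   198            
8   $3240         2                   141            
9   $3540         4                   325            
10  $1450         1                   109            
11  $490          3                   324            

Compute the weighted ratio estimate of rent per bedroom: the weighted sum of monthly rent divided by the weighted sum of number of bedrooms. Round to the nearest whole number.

562

Σ wᵢ·y = 2860×225 + 1200×216 + 610×258 + 1090×296 + 1460×313 + 2320×48 + 2480×198 + 3240×141 + 3540×325 + 1450×109 + 490×324
  = 643500 + 259200 + 157380 + 322640 + 456980 + 111360 + 491040 + 456840 + 1150500 + 158050 + 158760 = 4366250
Σ wᵢ·x = 5×225 + 3×216 + 4×258 + 2×296 + 2×313 + 2×48 + 5×198 + 2×141 + 4×325 + 1×109 + 3×324
  = 1125 + 648 + 1032 + 592 + 626 + 96 + 990 + 282 + 1300 + 109 + 972 = 7772
Ratio = 4366250 / 7772 = 561.79233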